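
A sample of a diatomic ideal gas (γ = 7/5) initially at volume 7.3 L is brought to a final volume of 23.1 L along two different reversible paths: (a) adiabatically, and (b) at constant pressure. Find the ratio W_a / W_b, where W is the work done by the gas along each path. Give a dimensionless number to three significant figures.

W_a / W_b ≈ 0.426

Path (a) adiabatic: W = P₁V₁(1 − (V₁/V₂)^(γ−1))/(γ−1) → W_a/(P₁V₁) = 0.923.
Path (b) isobaric: W = P₁(V₂ − V₁) → W_b/(P₁V₁) = 2.164.
W_a / W_b = 0.923 / 2.164 = 0.4265.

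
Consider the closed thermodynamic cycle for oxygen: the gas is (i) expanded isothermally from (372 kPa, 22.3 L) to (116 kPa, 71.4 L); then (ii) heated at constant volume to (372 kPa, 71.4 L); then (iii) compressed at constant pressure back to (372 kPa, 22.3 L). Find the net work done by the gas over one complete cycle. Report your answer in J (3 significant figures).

Leg (i): W = PᵢVᵢ ln(V_f/Vᵢ) = (8296) ln(71.4/22.3) = 9654 J.
Leg (ii): W = 0.
Leg (iii): W = PΔV = (372)(22.3 − 71.4) = -18265 J.
W_net = 9654 − 18265 = -8612 J.

W_net ≈ -8610 J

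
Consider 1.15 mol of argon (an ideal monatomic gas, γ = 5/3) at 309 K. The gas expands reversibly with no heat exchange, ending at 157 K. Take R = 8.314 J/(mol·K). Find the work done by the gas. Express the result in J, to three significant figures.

W ≈ 2180 J

Adiabatic ⇒ Q = 0, so W_by = −ΔU = nCᵥ(T₁ − T₂).
Cᵥ = 3R/2 = 12.47 J/(mol·K).
W = (1.15)(12.47)(309 − 157) = 2180 J.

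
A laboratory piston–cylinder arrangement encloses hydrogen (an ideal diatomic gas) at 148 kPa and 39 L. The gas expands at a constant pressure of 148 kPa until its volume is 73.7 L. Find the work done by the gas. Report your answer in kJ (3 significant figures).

Isobaric: W = P ΔV.
W = (148 kPa)(73.7 − 39 L) = (148)(34.7) = 5136 J.

W ≈ 5.14 kJ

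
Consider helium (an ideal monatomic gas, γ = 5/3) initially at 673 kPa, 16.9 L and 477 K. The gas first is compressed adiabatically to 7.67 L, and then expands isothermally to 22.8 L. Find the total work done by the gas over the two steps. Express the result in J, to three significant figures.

Step 1 (adiabatic): W = (P₁V₁ − P₂V₂)/(γ−1) = (11374 − 19259)/0.667 = -11828 J.
After step 1: P = 2511 kPa, V = 7.67 L, T = 807.7 K.
Step 2 (isothermal): W = P₁V₁ ln(V₂/V₁) = (19259) ln(22.8/7.67) = 20981 J.
W_total = -11828 + 20981 = 9154 J.

W_total ≈ 9150 J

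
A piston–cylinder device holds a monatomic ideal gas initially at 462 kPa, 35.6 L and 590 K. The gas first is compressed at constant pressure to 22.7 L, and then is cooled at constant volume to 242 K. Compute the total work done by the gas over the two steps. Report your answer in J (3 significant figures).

Step 1 (isobaric): W = PΔV = (462 kPa)(22.7 − 35.6 L) = -5960 J.
Step 2 (isochoric): W = 0 (constant volume).
W_total = -5960 + 0 = -5960 J.

W_total ≈ -5960 J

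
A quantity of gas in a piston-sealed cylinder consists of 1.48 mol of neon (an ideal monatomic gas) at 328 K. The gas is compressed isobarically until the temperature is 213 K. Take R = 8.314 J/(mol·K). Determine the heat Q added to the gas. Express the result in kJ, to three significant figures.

Q ≈ -3.54 kJ

Isobaric: W = nRΔT = (1.48)(8.314)(-115) = -1415 J.
ΔU = nCᵥΔT with Cᵥ = 3R/2: ΔU = (1.48)(12.47)(-115) = -2123 J.
Q = ΔU + W = -2123 − 1415 = -3538 J.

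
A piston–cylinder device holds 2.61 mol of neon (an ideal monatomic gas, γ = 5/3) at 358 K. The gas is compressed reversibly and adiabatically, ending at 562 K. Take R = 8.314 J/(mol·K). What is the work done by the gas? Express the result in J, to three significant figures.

W ≈ -6640 J

Adiabatic ⇒ Q = 0, so W_by = −ΔU = nCᵥ(T₁ − T₂).
Cᵥ = 3R/2 = 12.47 J/(mol·K).
W = (2.61)(12.47)(358 − 562) = -6640 J.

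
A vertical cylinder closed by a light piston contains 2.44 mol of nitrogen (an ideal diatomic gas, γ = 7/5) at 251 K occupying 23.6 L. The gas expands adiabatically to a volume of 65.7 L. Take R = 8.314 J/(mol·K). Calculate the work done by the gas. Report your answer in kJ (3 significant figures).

W ≈ 4.28 kJ

Adiabatic: TV^(γ−1) = const with γ = 7/5.
T₂ = T₁ (V₁/V₂)^(γ−1) = 251 × (23.6/65.7)^0.4 = 251 × 0.664 = 166.7 K.
W_by = nCᵥ(T₁ − T₂) = (2.44)(20.79)(251 − 166.7) = 4278 J.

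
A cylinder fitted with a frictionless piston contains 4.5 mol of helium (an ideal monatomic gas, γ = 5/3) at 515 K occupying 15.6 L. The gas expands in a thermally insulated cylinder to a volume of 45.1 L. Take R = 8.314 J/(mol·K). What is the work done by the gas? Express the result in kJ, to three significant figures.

Adiabatic: TV^(γ−1) = const with γ = 5/3.
T₂ = T₁ (V₁/V₂)^(γ−1) = 515 × (15.6/45.1)^0.667 = 515 × 0.4928 = 253.8 K.
W_by = nCᵥ(T₁ − T₂) = (4.5)(12.47)(515 − 253.8) = 14660 J.

W ≈ 14.7 kJ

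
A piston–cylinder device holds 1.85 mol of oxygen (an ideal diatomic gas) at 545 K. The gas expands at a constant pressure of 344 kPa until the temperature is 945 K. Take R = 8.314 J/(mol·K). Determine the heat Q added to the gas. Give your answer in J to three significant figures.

Isobaric: W = nRΔT = (1.85)(8.314)(400) = 6152 J.
ΔU = nCᵥΔT with Cᵥ = 5R/2: ΔU = (1.85)(20.79)(400) = 15381 J.
Q = ΔU + W = 15381 + 6152 = 21533 J.

Q ≈ 21500 J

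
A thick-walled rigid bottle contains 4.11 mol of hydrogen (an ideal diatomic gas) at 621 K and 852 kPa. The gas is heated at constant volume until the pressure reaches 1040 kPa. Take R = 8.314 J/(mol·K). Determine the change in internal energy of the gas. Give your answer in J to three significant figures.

Constant volume ⇒ W = 0, so Q = ΔU = nCᵥΔT with Cᵥ = 5R/2 = 20.79 J/(mol·K).
At constant V, T₂/T₁ = P₂/P₁ ⇒ ΔT = T₁(P₂/P₁ − 1) = 621·(1040/852 − 1) = 137 K.
ΔU = (4.11)(20.79)(137) = 11706 J.

ΔU ≈ 11700 J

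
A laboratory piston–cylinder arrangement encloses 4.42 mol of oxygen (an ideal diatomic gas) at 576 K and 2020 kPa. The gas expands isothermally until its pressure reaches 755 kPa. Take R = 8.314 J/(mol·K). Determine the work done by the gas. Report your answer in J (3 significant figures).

W ≈ 20800 J

Isothermal process: W = nRT ln(V₂/V₁) = nRT ln(P₁/P₂).
W = (4.42)(8.314)(576) × ln(2020/755)
  = 21167 × ln(2.675) = 21167 × 0.9841
W_by_gas = 20831 J.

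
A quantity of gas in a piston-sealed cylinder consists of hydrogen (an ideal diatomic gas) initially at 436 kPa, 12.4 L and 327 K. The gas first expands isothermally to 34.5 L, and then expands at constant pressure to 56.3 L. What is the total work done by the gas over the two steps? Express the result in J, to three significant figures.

W_total ≈ 8950 J

Step 1 (isothermal): W = P₁V₁ ln(V₂/V₁) = (5406) ln(34.5/12.4) = 5532 J.
After step 1: P = 156.7 kPa, V = 34.5 L, T = 327 K.
Step 2 (isobaric): W = PΔV = (156.7 kPa)(56.3 − 34.5 L) = 3416 J.
W_total = 5532 + 3416 = 8948 J.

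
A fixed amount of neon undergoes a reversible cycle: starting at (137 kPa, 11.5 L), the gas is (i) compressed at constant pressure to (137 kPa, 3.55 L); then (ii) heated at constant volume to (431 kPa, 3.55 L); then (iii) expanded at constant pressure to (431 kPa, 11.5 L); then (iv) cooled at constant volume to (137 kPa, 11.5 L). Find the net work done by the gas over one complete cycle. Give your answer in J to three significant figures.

W_net ≈ 2340 J

Constant-volume legs do no work.
W(i) = (137)(3.55 − 11.5) = -1089 J; W(iii) = (431)(11.5 − 3.55) = 3426 J.
W_net = -1089 + 3426 = 2337 J (the clockwise enclosed area).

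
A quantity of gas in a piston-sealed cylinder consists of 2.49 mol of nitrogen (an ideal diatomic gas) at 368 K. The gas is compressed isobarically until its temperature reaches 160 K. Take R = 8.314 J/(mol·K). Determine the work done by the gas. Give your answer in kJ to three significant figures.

W ≈ -4.31 kJ

Isobaric: W = P ΔV = nR ΔT.
W = (2.49)(8.314)(160 − 368) = -4306 J.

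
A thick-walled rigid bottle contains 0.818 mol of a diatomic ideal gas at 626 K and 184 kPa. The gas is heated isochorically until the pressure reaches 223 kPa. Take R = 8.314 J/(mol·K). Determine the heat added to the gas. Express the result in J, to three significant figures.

Constant volume ⇒ W = 0, so Q = ΔU = nCᵥΔT with Cᵥ = 5R/2 = 20.79 J/(mol·K).
At constant V, T₂/T₁ = P₂/P₁ ⇒ ΔT = T₁(P₂/P₁ − 1) = 626·(223/184 − 1) = 132.7 K.
ΔU = (0.818)(20.79)(132.7) = 2256 J.

Q ≈ 2260 J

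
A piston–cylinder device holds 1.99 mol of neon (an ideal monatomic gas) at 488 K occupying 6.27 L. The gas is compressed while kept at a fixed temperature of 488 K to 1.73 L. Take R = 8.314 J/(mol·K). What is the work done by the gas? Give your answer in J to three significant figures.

Isothermal: W = nRT ln(V₂/V₁).
W = (1.99)(8.314)(488) × ln(1.73/6.27)
  = 8074 × -1.288
W_by_gas = -10396 J.

W ≈ -10400 J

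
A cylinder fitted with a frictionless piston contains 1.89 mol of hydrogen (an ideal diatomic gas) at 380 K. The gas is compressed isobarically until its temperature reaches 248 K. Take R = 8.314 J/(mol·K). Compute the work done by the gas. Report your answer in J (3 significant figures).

W ≈ -2070 J

Isobaric: W = P ΔV = nR ΔT.
W = (1.89)(8.314)(248 − 380) = -2074 J.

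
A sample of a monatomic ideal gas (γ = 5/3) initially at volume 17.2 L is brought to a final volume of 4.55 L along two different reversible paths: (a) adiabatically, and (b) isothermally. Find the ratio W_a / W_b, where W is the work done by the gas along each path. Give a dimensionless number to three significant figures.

W_a / W_b ≈ 1.61

Path (a) adiabatic: W = P₁V₁(1 − (V₁/V₂)^(γ−1))/(γ−1) → W_a/(P₁V₁) = -2.14.
Path (b) isothermal: W = P₁V₁ ln(V₂/V₁) → W_b/(P₁V₁) = -1.33.
W_a / W_b = -2.14 / -1.33 = 1.609.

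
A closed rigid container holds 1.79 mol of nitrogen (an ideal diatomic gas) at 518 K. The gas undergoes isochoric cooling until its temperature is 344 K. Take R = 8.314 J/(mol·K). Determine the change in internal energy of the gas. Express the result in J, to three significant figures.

ΔU ≈ -6470 J

Constant volume ⇒ W = 0, so Q = ΔU = nCᵥΔT with Cᵥ = 5R/2 = 20.79 J/(mol·K).
ΔU = (1.79)(20.79)(344 − 518) = -6474 J.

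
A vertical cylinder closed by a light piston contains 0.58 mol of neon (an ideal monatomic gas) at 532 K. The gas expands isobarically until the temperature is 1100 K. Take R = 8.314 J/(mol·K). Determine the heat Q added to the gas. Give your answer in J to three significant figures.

Q ≈ 6850 J

Isobaric: W = nRΔT = (0.58)(8.314)(568) = 2739 J.
ΔU = nCᵥΔT with Cᵥ = 3R/2: ΔU = (0.58)(12.47)(568) = 4108 J.
Q = ΔU + W = 4108 + 2739 = 6847 J.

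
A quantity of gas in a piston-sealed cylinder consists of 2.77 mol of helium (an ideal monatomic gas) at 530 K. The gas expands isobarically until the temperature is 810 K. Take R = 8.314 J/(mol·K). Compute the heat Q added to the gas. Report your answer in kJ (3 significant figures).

Q ≈ 16.1 kJ

Isobaric: W = nRΔT = (2.77)(8.314)(280) = 6448 J.
ΔU = nCᵥΔT with Cᵥ = 3R/2: ΔU = (2.77)(12.47)(280) = 9673 J.
Q = ΔU + W = 9673 + 6448 = 16121 J.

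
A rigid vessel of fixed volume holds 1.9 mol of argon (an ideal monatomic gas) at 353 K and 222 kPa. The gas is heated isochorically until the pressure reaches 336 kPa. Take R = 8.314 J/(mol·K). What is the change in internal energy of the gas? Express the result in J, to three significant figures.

Constant volume ⇒ W = 0, so Q = ΔU = nCᵥΔT with Cᵥ = 3R/2 = 12.47 J/(mol·K).
At constant V, T₂/T₁ = P₂/P₁ ⇒ ΔT = T₁(P₂/P₁ − 1) = 353·(336/222 − 1) = 181.3 K.
ΔU = (1.9)(12.47)(181.3) = 4295 J.

ΔU ≈ 4300 J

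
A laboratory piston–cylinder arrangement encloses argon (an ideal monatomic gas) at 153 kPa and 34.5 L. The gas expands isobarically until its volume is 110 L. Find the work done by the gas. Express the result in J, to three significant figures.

W ≈ 11600 J

Isobaric: W = P ΔV.
W = (153 kPa)(110 − 34.5 L) = (153)(75.5) = 11552 J.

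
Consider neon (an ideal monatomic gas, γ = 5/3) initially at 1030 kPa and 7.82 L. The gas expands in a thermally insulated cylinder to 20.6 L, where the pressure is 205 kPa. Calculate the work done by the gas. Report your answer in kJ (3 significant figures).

W ≈ 5.75 kJ

Adiabatic: W = (P₁V₁ − P₂V₂)/(γ − 1) with γ = 5/3.
P₁V₁ = 8055 J, P₂V₂ = 4223 J.
W = (8055 − 4223) / 0.6667 = 5747 J.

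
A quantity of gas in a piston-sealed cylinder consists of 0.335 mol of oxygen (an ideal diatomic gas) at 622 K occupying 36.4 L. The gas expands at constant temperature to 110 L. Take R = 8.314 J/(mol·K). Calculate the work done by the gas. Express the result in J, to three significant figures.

W ≈ 1920 J

Isothermal: W = nRT ln(V₂/V₁).
W = (0.335)(8.314)(622) × ln(110/36.4)
  = 1732 × 1.106
W_by_gas = 1916 J.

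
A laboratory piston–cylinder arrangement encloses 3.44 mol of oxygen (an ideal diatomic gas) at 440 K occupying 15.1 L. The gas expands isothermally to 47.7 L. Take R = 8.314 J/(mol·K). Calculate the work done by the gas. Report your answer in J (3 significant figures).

Isothermal: W = nRT ln(V₂/V₁).
W = (3.44)(8.314)(440) × ln(47.7/15.1)
  = 12584 × 1.15
W_by_gas = 14475 J.

W ≈ 14500 J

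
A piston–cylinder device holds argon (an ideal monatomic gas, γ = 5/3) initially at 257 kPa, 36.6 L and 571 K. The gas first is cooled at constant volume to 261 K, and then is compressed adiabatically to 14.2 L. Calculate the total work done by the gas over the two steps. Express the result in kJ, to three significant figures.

Step 1 (isochoric): W = 0 (constant volume).
After step 1: P = 117.5 kPa (V unchanged).
Step 2 (adiabatic): W = (P₁V₁ − P₂V₂)/(γ−1) = (4300 − 8083)/0.667 = -5675 J.
W_total = 0 − 5675 = -5675 J.

W_total ≈ -5.67 kJ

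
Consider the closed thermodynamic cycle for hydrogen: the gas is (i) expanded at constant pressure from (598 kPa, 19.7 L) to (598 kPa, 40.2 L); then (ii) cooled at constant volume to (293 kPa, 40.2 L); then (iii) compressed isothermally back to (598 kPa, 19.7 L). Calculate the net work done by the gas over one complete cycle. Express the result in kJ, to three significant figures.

Leg (i): W = PΔV = (598)(40.2 − 19.7) = 12259 J.
Leg (ii): W = 0.
Leg (iii): W = PᵢVᵢ ln(V_f/Vᵢ) = (11779) ln(19.7/40.2) = -8401 J.
W_net = 12259 − 8401 = 3858 J.

W_net ≈ 3.86 kJ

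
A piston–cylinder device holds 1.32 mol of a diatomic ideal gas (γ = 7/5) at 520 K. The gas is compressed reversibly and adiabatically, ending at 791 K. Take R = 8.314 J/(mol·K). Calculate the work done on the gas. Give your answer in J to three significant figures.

W ≈ 7440 J

Adiabatic ⇒ Q = 0, so W_by = −ΔU = nCᵥ(T₁ − T₂).
Cᵥ = 5R/2 = 20.79 J/(mol·K).
W = (1.32)(20.79)(520 − 791) = -7435 J.
Work on gas = −W_by = 7435 J.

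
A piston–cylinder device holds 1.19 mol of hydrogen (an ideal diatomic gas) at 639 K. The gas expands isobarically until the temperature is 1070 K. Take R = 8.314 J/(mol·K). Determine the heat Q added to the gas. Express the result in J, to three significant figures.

Q ≈ 14900 J

Isobaric: W = nRΔT = (1.19)(8.314)(431) = 4264 J.
ΔU = nCᵥΔT with Cᵥ = 5R/2: ΔU = (1.19)(20.79)(431) = 10660 J.
Q = ΔU + W = 10660 + 4264 = 14925 J.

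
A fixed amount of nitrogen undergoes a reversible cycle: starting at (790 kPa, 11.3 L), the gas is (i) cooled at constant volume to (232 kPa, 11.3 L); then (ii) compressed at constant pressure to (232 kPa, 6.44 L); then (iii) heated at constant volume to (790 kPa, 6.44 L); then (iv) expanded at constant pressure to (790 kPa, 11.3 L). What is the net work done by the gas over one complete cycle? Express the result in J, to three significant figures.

W_net ≈ 2710 J

Constant-volume legs do no work.
W(ii) = (232)(6.44 − 11.3) = -1128 J; W(iv) = (790)(11.3 − 6.44) = 3839 J.
W_net = -1128 + 3839 = 2712 J (the clockwise enclosed area).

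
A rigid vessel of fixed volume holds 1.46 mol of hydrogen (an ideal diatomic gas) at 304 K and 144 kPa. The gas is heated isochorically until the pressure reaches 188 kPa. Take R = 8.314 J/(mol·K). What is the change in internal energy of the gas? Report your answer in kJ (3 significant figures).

Constant volume ⇒ W = 0, so Q = ΔU = nCᵥΔT with Cᵥ = 5R/2 = 20.79 J/(mol·K).
At constant V, T₂/T₁ = P₂/P₁ ⇒ ΔT = T₁(P₂/P₁ − 1) = 304·(188/144 − 1) = 92.89 K.
ΔU = (1.46)(20.79)(92.89) = 2819 J.

ΔU ≈ 2.82 kJ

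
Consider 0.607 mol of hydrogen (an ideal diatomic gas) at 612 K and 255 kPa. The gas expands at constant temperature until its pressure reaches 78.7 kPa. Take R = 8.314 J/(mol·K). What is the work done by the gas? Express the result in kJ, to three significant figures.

W ≈ 3.63 kJ

Isothermal process: W = nRT ln(V₂/V₁) = nRT ln(P₁/P₂).
W = (0.607)(8.314)(612) × ln(255/78.7)
  = 3089 × ln(3.24) = 3089 × 1.176
W_by_gas = 3631 J.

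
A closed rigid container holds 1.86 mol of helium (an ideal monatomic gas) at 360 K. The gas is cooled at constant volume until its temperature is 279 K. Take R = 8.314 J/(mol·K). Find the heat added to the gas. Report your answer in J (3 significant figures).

Constant volume ⇒ W = 0, so Q = ΔU = nCᵥΔT with Cᵥ = 3R/2 = 12.47 J/(mol·K).
ΔU = (1.86)(12.47)(279 − 360) = -1879 J.

Q ≈ -1880 J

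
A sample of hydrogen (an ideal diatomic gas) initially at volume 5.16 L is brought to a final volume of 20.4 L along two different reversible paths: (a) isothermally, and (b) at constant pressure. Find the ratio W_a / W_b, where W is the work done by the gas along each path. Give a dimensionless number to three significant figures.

Path (a) isothermal: W = P₁V₁ ln(V₂/V₁) → W_a/(P₁V₁) = 1.375.
Path (b) isobaric: W = P₁(V₂ − V₁) → W_b/(P₁V₁) = 2.953.
W_a / W_b = 1.375 / 2.953 = 0.4654.

W_a / W_b ≈ 0.465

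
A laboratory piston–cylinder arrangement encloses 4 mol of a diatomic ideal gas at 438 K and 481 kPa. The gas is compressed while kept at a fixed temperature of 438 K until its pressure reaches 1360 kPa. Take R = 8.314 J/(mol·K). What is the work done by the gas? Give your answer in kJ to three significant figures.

Isothermal process: W = nRT ln(V₂/V₁) = nRT ln(P₁/P₂).
W = (4)(8.314)(438) × ln(481/1360)
  = 14566 × ln(0.3537) = 14566 × -1.039
W_by_gas = -15140 J.

W ≈ -15.1 kJ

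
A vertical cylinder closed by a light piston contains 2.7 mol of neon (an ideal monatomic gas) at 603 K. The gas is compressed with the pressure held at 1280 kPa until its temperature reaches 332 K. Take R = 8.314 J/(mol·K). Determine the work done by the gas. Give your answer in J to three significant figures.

W ≈ -6080 J

Isobaric: W = P ΔV = nR ΔT.
W = (2.7)(8.314)(332 − 603) = -6083 J.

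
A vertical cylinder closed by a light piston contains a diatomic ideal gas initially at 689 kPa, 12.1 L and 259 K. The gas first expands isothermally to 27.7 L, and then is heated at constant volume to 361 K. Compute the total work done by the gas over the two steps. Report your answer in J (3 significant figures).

Step 1 (isothermal): W = P₁V₁ ln(V₂/V₁) = (8337) ln(27.7/12.1) = 6905 J.
Step 2 (isochoric): W = 0 (constant volume).
W_total = 6905 + 0 = 6905 J.

W_total ≈ 6900 J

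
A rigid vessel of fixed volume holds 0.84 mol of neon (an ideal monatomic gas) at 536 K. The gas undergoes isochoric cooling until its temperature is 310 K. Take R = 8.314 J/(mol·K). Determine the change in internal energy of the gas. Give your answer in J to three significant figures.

Constant volume ⇒ W = 0, so Q = ΔU = nCᵥΔT with Cᵥ = 3R/2 = 12.47 J/(mol·K).
ΔU = (0.84)(12.47)(310 − 536) = -2367 J.

ΔU ≈ -2370 J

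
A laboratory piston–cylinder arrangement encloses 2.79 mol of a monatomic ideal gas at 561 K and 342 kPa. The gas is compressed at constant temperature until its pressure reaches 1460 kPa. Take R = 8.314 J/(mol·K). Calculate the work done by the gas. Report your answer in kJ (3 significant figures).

Isothermal process: W = nRT ln(V₂/V₁) = nRT ln(P₁/P₂).
W = (2.79)(8.314)(561) × ln(342/1460)
  = 13013 × ln(0.2342) = 13013 × -1.451
W_by_gas = -18887 J.

W ≈ -18.9 kJ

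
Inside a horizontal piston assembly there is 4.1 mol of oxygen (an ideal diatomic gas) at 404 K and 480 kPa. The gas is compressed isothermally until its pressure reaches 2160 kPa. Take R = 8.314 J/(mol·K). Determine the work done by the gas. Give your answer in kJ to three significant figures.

W ≈ -20.7 kJ

Isothermal process: W = nRT ln(V₂/V₁) = nRT ln(P₁/P₂).
W = (4.1)(8.314)(404) × ln(480/2160)
  = 13771 × ln(0.2222) = 13771 × -1.504
W_by_gas = -20713 J.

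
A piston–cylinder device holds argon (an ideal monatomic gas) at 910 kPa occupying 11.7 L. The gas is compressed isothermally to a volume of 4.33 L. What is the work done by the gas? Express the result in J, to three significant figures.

Isothermal: W = nRT ln(V₂/V₁) = P₁V₁ ln(V₂/V₁).
P₁V₁ = (910 kPa)(11.7 L) = 10647 J.
W = 10647 × ln(4.33/11.7) = 10647 × -0.994
W_by_gas = -10583 J.

W ≈ -10600 J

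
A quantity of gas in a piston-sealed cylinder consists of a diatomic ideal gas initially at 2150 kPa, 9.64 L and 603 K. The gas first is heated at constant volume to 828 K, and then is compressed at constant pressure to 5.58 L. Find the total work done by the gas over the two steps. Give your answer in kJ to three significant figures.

Step 1 (isochoric): W = 0 (constant volume).
After step 1: P = 2952 kPa (V unchanged).
Step 2 (isobaric): W = PΔV = (2952 kPa)(5.58 − 9.64 L) = -11986 J.
W_total = 0 − 11986 = -11986 J.

W_total ≈ -12.0 kJ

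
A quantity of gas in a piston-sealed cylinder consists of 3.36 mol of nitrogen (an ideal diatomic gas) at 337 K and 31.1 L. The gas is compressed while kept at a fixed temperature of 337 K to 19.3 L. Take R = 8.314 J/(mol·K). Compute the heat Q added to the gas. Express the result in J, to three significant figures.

Q ≈ -4490 J

Isothermal ⇒ ΔU = 0, so Q = W = nRT ln(V₂/V₁).
Q = (3.36)(8.314)(337) ln(19.3/31.1) = 9414 × -0.4771 = -4491 J.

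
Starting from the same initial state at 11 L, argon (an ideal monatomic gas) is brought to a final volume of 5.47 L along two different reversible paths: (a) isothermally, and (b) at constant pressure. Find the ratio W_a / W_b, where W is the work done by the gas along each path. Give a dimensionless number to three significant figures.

W_a / W_b ≈ 1.39

Path (a) isothermal: W = P₁V₁ ln(V₂/V₁) → W_a/(P₁V₁) = -0.6986.
Path (b) isobaric: W = P₁(V₂ − V₁) → W_b/(P₁V₁) = -0.5027.
W_a / W_b = -0.6986 / -0.5027 = 1.39.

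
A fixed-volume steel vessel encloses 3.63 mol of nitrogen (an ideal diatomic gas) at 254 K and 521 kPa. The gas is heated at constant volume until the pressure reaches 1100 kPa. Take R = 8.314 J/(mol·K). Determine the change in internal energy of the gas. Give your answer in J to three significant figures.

Constant volume ⇒ W = 0, so Q = ΔU = nCᵥΔT with Cᵥ = 5R/2 = 20.79 J/(mol·K).
At constant V, T₂/T₁ = P₂/P₁ ⇒ ΔT = T₁(P₂/P₁ − 1) = 254·(1100/521 − 1) = 282.3 K.
ΔU = (3.63)(20.79)(282.3) = 21298 J.

ΔU ≈ 21300 J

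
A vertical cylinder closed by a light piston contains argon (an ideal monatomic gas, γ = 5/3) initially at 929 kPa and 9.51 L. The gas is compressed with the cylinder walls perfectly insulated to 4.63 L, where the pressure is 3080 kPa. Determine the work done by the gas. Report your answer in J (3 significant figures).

W ≈ -8140 J

Adiabatic: W = (P₁V₁ − P₂V₂)/(γ − 1) with γ = 5/3.
P₁V₁ = 8835 J, P₂V₂ = 14260 J.
W = (8835 − 14260) / 0.6667 = -8138 J.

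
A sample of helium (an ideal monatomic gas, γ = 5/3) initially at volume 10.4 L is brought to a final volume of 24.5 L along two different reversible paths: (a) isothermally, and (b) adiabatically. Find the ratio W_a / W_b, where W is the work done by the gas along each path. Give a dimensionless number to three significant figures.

W_a / W_b ≈ 1.31

Path (a) isothermal: W = P₁V₁ ln(V₂/V₁) → W_a/(P₁V₁) = 0.8569.
Path (b) adiabatic: W = P₁V₁(1 − (V₁/V₂)^(γ−1))/(γ−1) → W_b/(P₁V₁) = 0.6528.
W_a / W_b = 0.8569 / 0.6528 = 1.313.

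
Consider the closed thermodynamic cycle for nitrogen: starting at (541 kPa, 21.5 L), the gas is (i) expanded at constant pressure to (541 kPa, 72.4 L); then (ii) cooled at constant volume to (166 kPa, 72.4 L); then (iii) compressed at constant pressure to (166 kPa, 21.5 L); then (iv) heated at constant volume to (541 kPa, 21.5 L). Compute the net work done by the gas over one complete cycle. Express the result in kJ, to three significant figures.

Constant-volume legs do no work.
W(i) = (541)(72.4 − 21.5) = 27537 J; W(iii) = (166)(21.5 − 72.4) = -8449 J.
W_net = 27537 − 8449 = 19088 J (the clockwise enclosed area).

W_net ≈ 19.1 kJ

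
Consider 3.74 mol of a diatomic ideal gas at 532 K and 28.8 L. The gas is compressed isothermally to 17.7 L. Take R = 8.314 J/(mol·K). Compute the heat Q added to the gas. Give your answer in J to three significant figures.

Q ≈ -8050 J

Isothermal ⇒ ΔU = 0, so Q = W = nRT ln(V₂/V₁).
Q = (3.74)(8.314)(532) ln(17.7/28.8) = 16542 × -0.4868 = -8053 J.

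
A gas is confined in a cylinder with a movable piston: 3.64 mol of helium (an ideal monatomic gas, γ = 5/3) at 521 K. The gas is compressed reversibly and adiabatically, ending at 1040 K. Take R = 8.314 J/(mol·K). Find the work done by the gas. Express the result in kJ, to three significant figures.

W ≈ -23.6 kJ

Adiabatic ⇒ Q = 0, so W_by = −ΔU = nCᵥ(T₁ − T₂).
Cᵥ = 3R/2 = 12.47 J/(mol·K).
W = (3.64)(12.47)(521 − 1040) = -23560 J.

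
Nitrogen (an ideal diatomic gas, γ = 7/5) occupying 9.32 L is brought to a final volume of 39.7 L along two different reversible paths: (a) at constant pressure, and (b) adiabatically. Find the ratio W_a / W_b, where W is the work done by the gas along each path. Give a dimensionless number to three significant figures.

Path (a) isobaric: W = P₁(V₂ − V₁) → W_a/(P₁V₁) = 3.26.
Path (b) adiabatic: W = P₁V₁(1 − (V₁/V₂)^(γ−1))/(γ−1) → W_b/(P₁V₁) = 1.1.
W_a / W_b = 3.26 / 1.1 = 2.964.

W_a / W_b ≈ 2.96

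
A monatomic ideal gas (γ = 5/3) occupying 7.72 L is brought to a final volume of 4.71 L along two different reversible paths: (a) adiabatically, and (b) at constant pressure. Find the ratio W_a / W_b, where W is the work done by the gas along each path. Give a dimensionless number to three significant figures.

Path (a) adiabatic: W = P₁V₁(1 − (V₁/V₂)^(γ−1))/(γ−1) → W_a/(P₁V₁) = -0.5852.
Path (b) isobaric: W = P₁(V₂ − V₁) → W_b/(P₁V₁) = -0.3899.
W_a / W_b = -0.5852 / -0.3899 = 1.501.

W_a / W_b ≈ 1.50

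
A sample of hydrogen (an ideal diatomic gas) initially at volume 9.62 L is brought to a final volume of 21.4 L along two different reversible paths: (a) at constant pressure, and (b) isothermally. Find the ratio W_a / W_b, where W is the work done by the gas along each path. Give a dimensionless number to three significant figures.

Path (a) isobaric: W = P₁(V₂ − V₁) → W_a/(P₁V₁) = 1.225.
Path (b) isothermal: W = P₁V₁ ln(V₂/V₁) → W_b/(P₁V₁) = 0.7995.
W_a / W_b = 1.225 / 0.7995 = 1.532.

W_a / W_b ≈ 1.53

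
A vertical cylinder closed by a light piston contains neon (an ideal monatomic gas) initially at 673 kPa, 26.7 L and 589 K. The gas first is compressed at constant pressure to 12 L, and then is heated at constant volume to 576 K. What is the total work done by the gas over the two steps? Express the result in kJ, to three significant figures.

Step 1 (isobaric): W = PΔV = (673 kPa)(12 − 26.7 L) = -9893 J.
Step 2 (isochoric): W = 0 (constant volume).
W_total = -9893 + 0 = -9893 J.

W_total ≈ -9.89 kJ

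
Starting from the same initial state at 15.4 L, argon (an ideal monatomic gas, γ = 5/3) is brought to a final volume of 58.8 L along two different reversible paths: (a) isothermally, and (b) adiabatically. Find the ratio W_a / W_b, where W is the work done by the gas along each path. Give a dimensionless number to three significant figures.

Path (a) isothermal: W = P₁V₁ ln(V₂/V₁) → W_a/(P₁V₁) = 1.34.
Path (b) adiabatic: W = P₁V₁(1 − (V₁/V₂)^(γ−1))/(γ−1) → W_b/(P₁V₁) = 0.886.
W_a / W_b = 1.34 / 0.886 = 1.512.

W_a / W_b ≈ 1.51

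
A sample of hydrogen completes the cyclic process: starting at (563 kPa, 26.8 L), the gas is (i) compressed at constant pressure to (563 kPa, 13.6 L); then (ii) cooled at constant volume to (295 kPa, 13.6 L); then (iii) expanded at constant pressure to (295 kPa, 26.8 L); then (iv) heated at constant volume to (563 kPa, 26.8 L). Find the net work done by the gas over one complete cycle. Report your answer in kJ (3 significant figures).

Constant-volume legs do no work.
W(i) = (563)(13.6 − 26.8) = -7432 J; W(iii) = (295)(26.8 − 13.6) = 3894 J.
W_net = -7432 + 3894 = -3538 J (the counter-clockwise enclosed area).

W_net ≈ -3.54 kJ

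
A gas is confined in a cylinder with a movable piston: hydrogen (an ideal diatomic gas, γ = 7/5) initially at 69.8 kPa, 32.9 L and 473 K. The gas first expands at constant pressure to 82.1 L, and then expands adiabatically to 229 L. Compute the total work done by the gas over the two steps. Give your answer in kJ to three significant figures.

W_total ≈ 8.26 kJ

Step 1 (isobaric): W = PΔV = (69.8 kPa)(82.1 − 32.9 L) = 3434 J.
After step 1: P = 69.8 kPa, V = 82.1 L, T = 1180 K.
Step 2 (adiabatic): W = (P₁V₁ − P₂V₂)/(γ−1) = (5731 − 3802)/0.4 = 4822 J.
W_total = 3434 + 4822 = 8256 J.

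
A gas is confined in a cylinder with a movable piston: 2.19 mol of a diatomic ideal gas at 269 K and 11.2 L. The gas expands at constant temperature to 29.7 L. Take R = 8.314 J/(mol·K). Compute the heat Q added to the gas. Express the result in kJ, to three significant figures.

Isothermal ⇒ ΔU = 0, so Q = W = nRT ln(V₂/V₁).
Q = (2.19)(8.314)(269) ln(29.7/11.2) = 4898 × 0.9752 = 4777 J.

Q ≈ 4.78 kJ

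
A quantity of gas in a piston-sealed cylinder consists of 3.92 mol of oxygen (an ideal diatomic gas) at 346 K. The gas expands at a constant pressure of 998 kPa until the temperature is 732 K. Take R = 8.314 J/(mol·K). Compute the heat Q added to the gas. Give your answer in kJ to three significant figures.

Isobaric: W = nRΔT = (3.92)(8.314)(386) = 12580 J.
ΔU = nCᵥΔT with Cᵥ = 5R/2: ΔU = (3.92)(20.79)(386) = 31450 J.
Q = ΔU + W = 31450 + 12580 = 44030 J.

Q ≈ 44.0 kJ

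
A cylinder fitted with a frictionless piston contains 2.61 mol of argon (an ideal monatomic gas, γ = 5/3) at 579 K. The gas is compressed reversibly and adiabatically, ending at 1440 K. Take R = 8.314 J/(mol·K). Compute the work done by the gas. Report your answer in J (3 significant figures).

W ≈ -28000 J

Adiabatic ⇒ Q = 0, so W_by = −ΔU = nCᵥ(T₁ − T₂).
Cᵥ = 3R/2 = 12.47 J/(mol·K).
W = (2.61)(12.47)(579 − 1440) = -28025 J.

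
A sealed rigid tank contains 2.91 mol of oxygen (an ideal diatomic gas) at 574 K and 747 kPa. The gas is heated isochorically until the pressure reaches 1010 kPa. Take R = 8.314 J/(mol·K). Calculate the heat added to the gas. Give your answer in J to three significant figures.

Constant volume ⇒ W = 0, so Q = ΔU = nCᵥΔT with Cᵥ = 5R/2 = 20.79 J/(mol·K).
At constant V, T₂/T₁ = P₂/P₁ ⇒ ΔT = T₁(P₂/P₁ − 1) = 574·(1010/747 − 1) = 202.1 K.
ΔU = (2.91)(20.79)(202.1) = 12223 J.

Q ≈ 12200 J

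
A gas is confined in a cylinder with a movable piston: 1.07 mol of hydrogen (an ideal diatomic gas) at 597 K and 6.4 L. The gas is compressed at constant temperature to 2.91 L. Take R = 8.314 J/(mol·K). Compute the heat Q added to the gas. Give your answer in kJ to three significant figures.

Q ≈ -4.19 kJ

Isothermal ⇒ ΔU = 0, so Q = W = nRT ln(V₂/V₁).
Q = (1.07)(8.314)(597) ln(2.91/6.4) = 5311 × -0.7881 = -4186 J.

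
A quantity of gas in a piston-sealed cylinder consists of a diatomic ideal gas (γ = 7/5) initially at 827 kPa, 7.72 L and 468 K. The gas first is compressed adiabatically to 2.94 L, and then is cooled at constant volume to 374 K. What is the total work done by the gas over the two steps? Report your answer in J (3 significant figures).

W_total ≈ -7520 J

Step 1 (adiabatic): W = (P₁V₁ − P₂V₂)/(γ−1) = (6384 − 9394)/0.4 = -7523 J.
Step 2 (isochoric): W = 0 (constant volume).
W_total = -7523 + 0 = -7523 J.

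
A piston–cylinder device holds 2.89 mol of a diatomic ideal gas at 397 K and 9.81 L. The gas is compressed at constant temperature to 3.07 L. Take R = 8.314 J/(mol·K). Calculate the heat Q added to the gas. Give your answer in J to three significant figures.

Q ≈ -11100 J

Isothermal ⇒ ΔU = 0, so Q = W = nRT ln(V₂/V₁).
Q = (2.89)(8.314)(397) ln(3.07/9.81) = 9539 × -1.162 = -11082 J.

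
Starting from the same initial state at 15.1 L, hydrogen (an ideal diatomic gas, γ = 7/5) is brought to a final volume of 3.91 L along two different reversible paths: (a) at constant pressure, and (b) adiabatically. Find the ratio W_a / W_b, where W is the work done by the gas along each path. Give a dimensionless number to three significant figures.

Path (a) isobaric: W = P₁(V₂ − V₁) → W_a/(P₁V₁) = -0.7411.
Path (b) adiabatic: W = P₁V₁(1 − (V₁/V₂)^(γ−1))/(γ−1) → W_b/(P₁V₁) = -1.792.
W_a / W_b = -0.7411 / -1.792 = 0.4135.

W_a / W_b ≈ 0.414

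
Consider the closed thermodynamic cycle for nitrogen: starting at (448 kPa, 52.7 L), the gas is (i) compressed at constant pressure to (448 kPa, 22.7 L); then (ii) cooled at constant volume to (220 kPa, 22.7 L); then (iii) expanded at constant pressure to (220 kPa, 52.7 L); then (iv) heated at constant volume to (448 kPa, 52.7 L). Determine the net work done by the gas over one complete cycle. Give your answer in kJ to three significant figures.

W_net ≈ -6.84 kJ

Constant-volume legs do no work.
W(i) = (448)(22.7 − 52.7) = -13440 J; W(iii) = (220)(52.7 − 22.7) = 6600 J.
W_net = -13440 + 6600 = -6840 J (the counter-clockwise enclosed area).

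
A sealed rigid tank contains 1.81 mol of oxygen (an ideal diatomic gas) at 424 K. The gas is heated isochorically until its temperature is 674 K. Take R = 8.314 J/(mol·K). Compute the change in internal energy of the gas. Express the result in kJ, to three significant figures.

ΔU ≈ 9.41 kJ

Constant volume ⇒ W = 0, so Q = ΔU = nCᵥΔT with Cᵥ = 5R/2 = 20.79 J/(mol·K).
ΔU = (1.81)(20.79)(674 − 424) = 9405 J.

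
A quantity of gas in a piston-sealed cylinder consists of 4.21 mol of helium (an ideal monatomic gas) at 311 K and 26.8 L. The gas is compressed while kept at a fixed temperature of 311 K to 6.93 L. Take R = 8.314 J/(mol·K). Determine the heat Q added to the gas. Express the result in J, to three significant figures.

Isothermal ⇒ ΔU = 0, so Q = W = nRT ln(V₂/V₁).
Q = (4.21)(8.314)(311) ln(6.93/26.8) = 10886 × -1.353 = -14723 J.

Q ≈ -14700 J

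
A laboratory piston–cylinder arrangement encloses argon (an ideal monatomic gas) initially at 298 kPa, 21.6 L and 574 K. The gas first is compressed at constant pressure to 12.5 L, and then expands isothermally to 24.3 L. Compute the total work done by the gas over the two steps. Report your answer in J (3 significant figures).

Step 1 (isobaric): W = PΔV = (298 kPa)(12.5 − 21.6 L) = -2712 J.
After step 1: P = 298 kPa, V = 12.5 L, T = 332.2 K.
Step 2 (isothermal): W = P₁V₁ ln(V₂/V₁) = (3725) ln(24.3/12.5) = 2476 J.
W_total = -2712 + 2476 = -235.6 J.

W_total ≈ -236 J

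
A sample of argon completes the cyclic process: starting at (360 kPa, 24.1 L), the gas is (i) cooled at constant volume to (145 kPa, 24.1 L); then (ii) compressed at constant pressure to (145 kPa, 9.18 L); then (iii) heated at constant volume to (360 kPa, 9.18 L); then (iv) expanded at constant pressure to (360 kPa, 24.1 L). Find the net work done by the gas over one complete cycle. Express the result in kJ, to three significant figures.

W_net ≈ 3.21 kJ

Constant-volume legs do no work.
W(ii) = (145)(9.18 − 24.1) = -2163 J; W(iv) = (360)(24.1 − 9.18) = 5371 J.
W_net = -2163 + 5371 = 3208 J (the clockwise enclosed area).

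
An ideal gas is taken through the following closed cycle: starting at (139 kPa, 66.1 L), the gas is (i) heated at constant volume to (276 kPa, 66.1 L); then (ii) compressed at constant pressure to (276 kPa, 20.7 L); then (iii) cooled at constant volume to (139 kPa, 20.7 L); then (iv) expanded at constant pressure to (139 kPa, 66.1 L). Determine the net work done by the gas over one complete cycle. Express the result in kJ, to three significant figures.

Constant-volume legs do no work.
W(ii) = (276)(20.7 − 66.1) = -12530 J; W(iv) = (139)(66.1 − 20.7) = 6311 J.
W_net = -12530 + 6311 = -6220 J (the counter-clockwise enclosed area).

W_net ≈ -6.22 kJ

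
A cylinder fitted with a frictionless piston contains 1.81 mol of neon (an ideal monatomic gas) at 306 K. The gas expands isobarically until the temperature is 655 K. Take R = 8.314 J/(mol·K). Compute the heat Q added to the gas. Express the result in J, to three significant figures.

Q ≈ 13100 J

Isobaric: W = nRΔT = (1.81)(8.314)(349) = 5252 J.
ΔU = nCᵥΔT with Cᵥ = 3R/2: ΔU = (1.81)(12.47)(349) = 7878 J.
Q = ΔU + W = 7878 + 5252 = 13130 J.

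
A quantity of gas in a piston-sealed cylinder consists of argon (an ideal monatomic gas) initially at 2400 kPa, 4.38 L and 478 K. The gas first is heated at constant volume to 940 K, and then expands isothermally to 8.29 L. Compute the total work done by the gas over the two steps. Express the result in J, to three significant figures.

Step 1 (isochoric): W = 0 (constant volume).
After step 1: P = 4720 kPa (V unchanged).
Step 2 (isothermal): W = P₁V₁ ln(V₂/V₁) = (20672) ln(8.29/4.38) = 13189 J.
W_total = 0 + 13189 = 13189 J.

W_total ≈ 13200 J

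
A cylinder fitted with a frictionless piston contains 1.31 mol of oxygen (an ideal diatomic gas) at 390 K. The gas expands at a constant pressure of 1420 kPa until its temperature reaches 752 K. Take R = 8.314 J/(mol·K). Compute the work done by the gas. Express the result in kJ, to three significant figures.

W ≈ 3.94 kJ

Isobaric: W = P ΔV = nR ΔT.
W = (1.31)(8.314)(752 − 390) = 3943 J.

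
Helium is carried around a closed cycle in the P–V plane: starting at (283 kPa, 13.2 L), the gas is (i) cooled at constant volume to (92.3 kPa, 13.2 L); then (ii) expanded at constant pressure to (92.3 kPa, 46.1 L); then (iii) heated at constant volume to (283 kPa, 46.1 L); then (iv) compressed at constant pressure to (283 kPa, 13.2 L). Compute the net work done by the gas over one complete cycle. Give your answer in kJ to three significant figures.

W_net ≈ -6.27 kJ

Constant-volume legs do no work.
W(ii) = (92.3)(46.1 − 13.2) = 3037 J; W(iv) = (283)(13.2 − 46.1) = -9311 J.
W_net = 3037 − 9311 = -6274 J (the counter-clockwise enclosed area).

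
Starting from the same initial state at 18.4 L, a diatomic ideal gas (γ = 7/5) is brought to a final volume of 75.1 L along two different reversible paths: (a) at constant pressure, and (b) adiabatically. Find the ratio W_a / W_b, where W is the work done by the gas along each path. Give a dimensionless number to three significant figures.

W_a / W_b ≈ 2.86

Path (a) isobaric: W = P₁(V₂ − V₁) → W_a/(P₁V₁) = 3.082.
Path (b) adiabatic: W = P₁V₁(1 − (V₁/V₂)^(γ−1))/(γ−1) → W_b/(P₁V₁) = 1.076.
W_a / W_b = 3.082 / 1.076 = 2.865.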